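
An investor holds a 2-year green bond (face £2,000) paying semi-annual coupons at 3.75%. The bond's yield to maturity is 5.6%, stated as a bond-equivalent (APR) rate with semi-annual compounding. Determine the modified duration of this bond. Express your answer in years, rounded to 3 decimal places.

Periodic yield y = 0.028. First find Macaulay duration:
  t   CF        PV=CF/(1+0.028)^t    t·PV
  1        37.50        36.4786        36.4786
  2        37.50        35.4850        70.9700
  3        37.50        34.5185       103.5555
  4     2,037.50     1,824.4214     7,297.6856
  Σ                  1,930.9035     7,508.6898
P = 1,930.9035; Macaulay duration = 7,508.6898 / 1,930.9035 = 3.88869 half-year periods = 1.94435 years.
Modified duration = D_Mac / (1 + y) = 1.94435 / 1.028 = 1.89139 years.

1.891 years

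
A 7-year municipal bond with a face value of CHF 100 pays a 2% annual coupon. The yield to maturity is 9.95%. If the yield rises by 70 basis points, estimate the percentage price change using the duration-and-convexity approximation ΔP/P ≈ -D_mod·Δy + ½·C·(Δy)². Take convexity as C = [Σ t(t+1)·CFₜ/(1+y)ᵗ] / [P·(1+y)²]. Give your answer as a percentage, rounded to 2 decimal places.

-4.01%

With y = 0.0995:
  t   CF        PV=CF/(1+0.0995)^t    t·PV        t(t+1)·PV
  1         2.00         1.8190         1.8190           3.6380
  2         2.00         1.6544         3.3088           9.9264
  3         2.00         1.5047         4.5140          18.0562
  4         2.00         1.3685         5.4741          27.3703
  5         2.00         1.2447         6.2233          37.3401
  6         2.00         1.1320         6.7922          47.5453
  7       102.00        52.5090       367.5628       2,940.5026
  Σ                     61.2323       395.6943       3,084.3788
P = 61.2323; D_Mac = 6.46218 yrs; D_mod = 5.87738 yrs; C = 41.66744.
Duration effect: -5.87738 × (+0.007) = -0.041142
Convexity effect: 0.5 × 41.66744 × (0.007)² = +0.0010209
ΔP/P ≈ -0.041142 + 0.0010209 = -0.040121 = -4.0121%.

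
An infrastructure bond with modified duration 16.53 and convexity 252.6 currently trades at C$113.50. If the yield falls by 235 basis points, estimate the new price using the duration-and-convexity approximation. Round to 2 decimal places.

Duration effect: -D_mod·Δy = -16.53 × (-0.0235) = +0.388455
Convexity effect: ½·C·(Δy)² = 0.5 × 252.6 × (-0.0235)² = +0.069749175
ΔP/P ≈ +0.388455 + 0.069749175 = +0.458204175
New price ≈ 113.50 × (1 + 0.458204175) = 165.5061738625.

C$165.51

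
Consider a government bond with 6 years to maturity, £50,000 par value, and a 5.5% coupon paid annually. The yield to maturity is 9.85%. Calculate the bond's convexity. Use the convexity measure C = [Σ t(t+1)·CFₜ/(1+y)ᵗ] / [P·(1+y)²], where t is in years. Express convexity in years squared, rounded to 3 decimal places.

With y = 0.0985:
  t   CF        PV=CF/(1+0.0985)^t    t·PV        t(t+1)·PV
  1     2,750.00     2,503.4137     2,503.4137       5,006.8275
  2     2,750.00     2,278.9383     4,557.8766      13,673.6299
  3     2,750.00     2,074.5911     6,223.7733      24,895.0932
  4     2,750.00     1,888.5672     7,554.2689      37,771.3445
  5     2,750.00     1,719.2237     8,596.1185      51,576.7108
  6    52,750.00    30,020.7886   180,124.7317   1,260,873.1216
  Σ                 40,485.5227   209,560.1827   1,393,796.7275
P = 40,485.5227.
Convexity = Σ t(t+1)·PV / [P·(1+y)²] = 1,393,796.7275 / (40,485.5227 × 1.206702) = 28.52986.

28.530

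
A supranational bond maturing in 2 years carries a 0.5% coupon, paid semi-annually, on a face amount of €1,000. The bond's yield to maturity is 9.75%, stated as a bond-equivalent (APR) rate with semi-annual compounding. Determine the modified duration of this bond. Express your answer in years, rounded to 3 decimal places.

Periodic yield y = 0.04875. First find Macaulay duration:
  t   CF        PV=CF/(1+0.04875)^t    t·PV
  1         2.50         2.3838         2.3838
  2         2.50         2.2730         4.5460
  3         2.50         2.1673         6.5020
  4     1,002.50       828.6984     3,314.7935
  Σ                    835.5225     3,328.2252
P = 835.5225; Macaulay duration = 3,328.2252 / 835.5225 = 3.98341 half-year periods = 1.99170 years.
Modified duration = D_Mac / (1 + y) = 1.99170 / 1.04875 = 1.89912 years.

1.899 years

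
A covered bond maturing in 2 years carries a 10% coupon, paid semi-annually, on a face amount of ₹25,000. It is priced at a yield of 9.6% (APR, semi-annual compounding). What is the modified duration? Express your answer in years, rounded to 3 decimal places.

Periodic yield y = 0.048. First find Macaulay duration:
  t   CF        PV=CF/(1+0.048)^t    t·PV
  1     1,250.00     1,192.7481     1,192.7481
  2     1,250.00     1,138.1184     2,276.2368
  3     1,250.00     1,085.9908     3,257.9725
  4    26,250.00    21,761.2670    87,045.0679
  Σ                 25,178.1243    93,772.0254
P = 25,178.1243; Macaulay duration = 93,772.0254 / 25,178.1243 = 3.72435 half-year periods = 1.86217 years.
Modified duration = D_Mac / (1 + y) = 1.86217 / 1.048 = 1.77688 years.

1.777 years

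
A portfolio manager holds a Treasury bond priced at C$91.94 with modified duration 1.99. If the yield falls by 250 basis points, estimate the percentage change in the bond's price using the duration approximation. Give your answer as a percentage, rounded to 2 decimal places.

Duration approximation: ΔP/P ≈ -D_mod · Δy = -1.99 × (-0.025) = +0.049750.
As a percentage: +4.9750%.

+4.98%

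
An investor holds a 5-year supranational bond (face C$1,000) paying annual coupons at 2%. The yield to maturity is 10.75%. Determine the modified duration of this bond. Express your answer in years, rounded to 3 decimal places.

4.295 years

Periodic yield y = 0.1075. First find Macaulay duration:
  t   CF        PV=CF/(1+0.1075)^t    t·PV
  1        20.00        18.0587        18.0587
  2        20.00        16.3058        32.6116
  3        20.00        14.7231        44.1693
  4        20.00        13.2940        53.1759
  5     1,020.00       612.1833     3,060.9166
  Σ                    674.5649     3,208.9321
P = 674.5649; Macaulay duration = 3,208.9321 / 674.5649 = 4.75704 years.
Modified duration = D_Mac / (1 + y) = 4.75704 / 1.1075 = 4.29530 years.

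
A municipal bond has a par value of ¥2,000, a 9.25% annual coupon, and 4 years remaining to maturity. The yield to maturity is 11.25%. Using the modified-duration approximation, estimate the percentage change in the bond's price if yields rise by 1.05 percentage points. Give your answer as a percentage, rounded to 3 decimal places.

Periodic yield y = 0.1125. Modified duration first:
  t   CF        PV=CF/(1+0.1125)^t    t·PV
  1       185.00       166.2921       166.2921
  2       185.00       149.4761       298.9522
  3       185.00       134.3605       403.0816
  4     2,185.00     1,426.4330     5,705.7318
  Σ                  1,876.5617     6,574.0576
P = 1,876.5617; D_Mac = 3.50325 yrs; D_mod = 3.50325/(1+0.1125) = 3.14899 yrs.
ΔP/P ≈ -D_mod · Δy = -3.14899 × (+0.0105) = -0.033064 = -3.3064%.

-3.306%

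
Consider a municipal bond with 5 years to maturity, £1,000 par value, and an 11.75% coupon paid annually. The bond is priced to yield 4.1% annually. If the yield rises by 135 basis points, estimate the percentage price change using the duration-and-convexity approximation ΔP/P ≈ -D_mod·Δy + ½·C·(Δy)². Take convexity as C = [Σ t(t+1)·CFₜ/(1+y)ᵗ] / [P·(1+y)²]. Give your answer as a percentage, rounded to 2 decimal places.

With y = 0.041:
  t   CF        PV=CF/(1+0.041)^t    t·PV        t(t+1)·PV
  1       117.50       112.8722       112.8722         225.7445
  2       117.50       108.4267       216.8535         650.5605
  3       117.50       104.1563       312.4690       1,249.8760
  4       117.50       100.0541       400.2165       2,001.0823
  5     1,117.50       914.1004     4,570.5018      27,423.0111
  Σ                  1,339.6098     5,612.9130      31,550.2743
P = 1,339.6098; D_Mac = 4.18996 yrs; D_mod = 4.02494 yrs; C = 21.73318.
Duration effect: -4.02494 × (+0.0135) = -0.054337
Convexity effect: 0.5 × 21.73318 × (0.0135)² = +0.0019804
ΔP/P ≈ -0.054337 + 0.0019804 = -0.052356 = -5.2356%.

-5.24%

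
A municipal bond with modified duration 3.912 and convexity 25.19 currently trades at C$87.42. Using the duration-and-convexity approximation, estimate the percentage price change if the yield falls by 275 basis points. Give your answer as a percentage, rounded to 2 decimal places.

Duration effect: -D_mod·Δy = -3.912 × (-0.0275) = +0.107580
Convexity effect: ½·C·(Δy)² = 0.5 × 25.19 × (-0.0275)² = +0.00952496875
ΔP/P ≈ +0.107580 + 0.00952496875 = +0.11710496875
= +11.710496875%.

+11.71%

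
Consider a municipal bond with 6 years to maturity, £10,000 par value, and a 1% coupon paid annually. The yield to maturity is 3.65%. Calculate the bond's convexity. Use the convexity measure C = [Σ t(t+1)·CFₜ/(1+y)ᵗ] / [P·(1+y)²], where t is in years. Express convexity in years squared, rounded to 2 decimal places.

With y = 0.0365:
  t   CF        PV=CF/(1+0.0365)^t    t·PV        t(t+1)·PV
  1       100.00        96.4785        96.4785         192.9571
  2       100.00        93.0811       186.1621         558.4864
  3       100.00        89.8033       269.4098       1,077.6391
  4       100.00        86.6409       346.5635       1,732.8173
  5       100.00        83.5898       417.9492       2,507.6950
  6    10,100.00     8,145.2709    48,871.6257     342,101.3796
  Σ                  8,594.8645    50,188.1887     348,170.9745
P = 8,594.8645.
Convexity = Σ t(t+1)·PV / [P·(1+y)²] = 348,170.9745 / (8,594.8645 × 1.074332) = 37.70639.

37.71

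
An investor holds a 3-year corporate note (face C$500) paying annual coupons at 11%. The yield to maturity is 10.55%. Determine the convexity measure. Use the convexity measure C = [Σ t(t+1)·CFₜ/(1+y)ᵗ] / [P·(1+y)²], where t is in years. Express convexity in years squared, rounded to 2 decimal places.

8.58

With y = 0.1055:
  t   CF        PV=CF/(1+0.1055)^t    t·PV        t(t+1)·PV
  1        55.00        49.7512        49.7512          99.5025
  2        55.00        45.0034        90.0068         270.0203
  3       555.00       410.7870     1,232.3611       4,929.4446
  Σ                    505.5417     1,372.1192       5,298.9674
P = 505.5417.
Convexity = Σ t(t+1)·PV / [P·(1+y)²] = 5,298.9674 / (505.5417 × 1.222130) = 8.57663.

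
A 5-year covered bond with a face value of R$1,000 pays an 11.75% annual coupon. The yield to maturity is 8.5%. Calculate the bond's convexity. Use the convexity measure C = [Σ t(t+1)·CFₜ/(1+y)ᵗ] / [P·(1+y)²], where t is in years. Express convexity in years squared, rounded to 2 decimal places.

19.51

With y = 0.085:
  t   CF        PV=CF/(1+0.085)^t    t·PV        t(t+1)·PV
  1       117.50       108.2949       108.2949         216.5899
  2       117.50        99.8110       199.6220         598.8660
  3       117.50        91.9917       275.9751       1,103.9004
  4       117.50        84.7850       339.1399       1,695.6996
  5     1,117.50       743.1883     3,715.9413      22,295.6478
  Σ                  1,128.0709     4,638.9732      25,910.7036
P = 1,128.0709.
Convexity = Σ t(t+1)·PV / [P·(1+y)²] = 25,910.7036 / (1,128.0709 × 1.177225) = 19.51117.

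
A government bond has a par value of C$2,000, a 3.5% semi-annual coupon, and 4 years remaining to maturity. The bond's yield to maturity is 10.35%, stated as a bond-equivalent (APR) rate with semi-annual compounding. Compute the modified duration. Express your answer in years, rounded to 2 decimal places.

Periodic yield y = 0.05175. First find Macaulay duration:
  t   CF        PV=CF/(1+0.05175)^t    t·PV
  1        35.00        33.2779        33.2779
  2        35.00        31.6405        63.2810
  3        35.00        30.0836        90.2509
  4        35.00        28.6034       114.4137
  5        35.00        27.1960       135.9801
  6        35.00        25.8579       155.1473
  7        35.00        24.5856       172.0990
  8     2,035.00     1,359.1402    10,873.1214
  Σ                  1,560.3851    11,637.5712
P = 1,560.3851; Macaulay duration = 11,637.5712 / 1,560.3851 = 7.45814 half-year periods = 3.72907 years.
Modified duration = D_Mac / (1 + y) = 3.72907 / 1.05175 = 3.54559 years.

3.55 years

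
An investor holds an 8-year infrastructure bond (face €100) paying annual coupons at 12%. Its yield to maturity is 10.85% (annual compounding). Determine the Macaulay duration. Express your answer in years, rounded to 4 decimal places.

5.6357 years

Periodic yield y = 0.1085. Discount each cash flow and weight by its year:
  t   CF        PV=CF/(1+0.1085)^t    t·PV
  1        12.00        10.8254        10.8254
  2        12.00         9.7658        19.5317
  3        12.00         8.8100        26.4299
  4        12.00         7.9476        31.7906
  5        12.00         7.1697        35.8486
  6        12.00         6.4680        38.8077
  7        12.00         5.8349        40.8441
  8       112.00        49.1284       393.0270
  Σ                    105.9498       597.1051
Price P = Σ PV = 105.9498.
Macaulay duration = Σ(t·PV) / P = 597.1051 / 105.9498 = 5.63573 years.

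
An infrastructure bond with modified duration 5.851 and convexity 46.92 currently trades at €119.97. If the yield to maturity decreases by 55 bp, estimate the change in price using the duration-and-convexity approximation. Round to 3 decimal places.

+€3.946

Duration effect: -D_mod·Δy = -5.851 × (-0.0055) = +0.0321805
Convexity effect: ½·C·(Δy)² = 0.5 × 46.92 × (-0.0055)² = +0.000709665
ΔP/P ≈ +0.0321805 + 0.000709665 = +0.032890165
ΔP ≈ 119.97 × (+0.032890165) = +3.94583309505.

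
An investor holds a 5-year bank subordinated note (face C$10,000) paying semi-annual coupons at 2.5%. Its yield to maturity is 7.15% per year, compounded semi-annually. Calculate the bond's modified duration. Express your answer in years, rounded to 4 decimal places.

4.5309 years

Periodic yield y = 0.03575. First find Macaulay duration:
  t   CF        PV=CF/(1+0.03575)^t    t·PV
  1       125.00       120.6855       120.6855
  2       125.00       116.5199       233.0398
  3       125.00       112.4981       337.4943
  4       125.00       108.6151       434.4604
  5       125.00       104.8661       524.3307
  6       125.00       101.2466       607.4795
  7       125.00        97.7519       684.2636
  8       125.00        94.3779       755.0235
  9       125.00        91.1204       820.0834
  10   10,125.00     7,125.9966    71,259.9662
  Σ                  8,073.6782    75,776.8270
P = 8,073.6782; Macaulay duration = 75,776.8270 / 8,073.6782 = 9.38566 half-year periods = 4.69283 years.
Modified duration = D_Mac / (1 + y) = 4.69283 / 1.03575 = 4.53085 years.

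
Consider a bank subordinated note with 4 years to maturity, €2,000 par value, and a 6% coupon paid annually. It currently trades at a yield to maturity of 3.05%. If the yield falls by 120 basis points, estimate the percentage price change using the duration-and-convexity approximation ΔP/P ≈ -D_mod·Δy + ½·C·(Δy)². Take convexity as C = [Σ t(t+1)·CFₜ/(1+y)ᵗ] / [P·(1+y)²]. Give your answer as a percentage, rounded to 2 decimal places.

+4.42%

With y = 0.0305:
  t   CF        PV=CF/(1+0.0305)^t    t·PV        t(t+1)·PV
  1       120.00       116.4483       116.4483         232.8967
  2       120.00       113.0018       226.0035         678.0106
  3       120.00       109.6572       328.9717       1,315.8867
  4     2,120.00     1,879.9395     7,519.7581      37,598.7903
  Σ                  2,219.0468     8,191.1816      39,825.5843
P = 2,219.0468; D_Mac = 3.69131 yrs; D_mod = 3.58205 yrs; C = 16.90051.
Duration effect: -3.58205 × (-0.012) = +0.042985
Convexity effect: 0.5 × 16.90051 × (-0.012)² = +0.0012168
ΔP/P ≈ +0.042985 + 0.0012168 = +0.044201 = +4.4201%.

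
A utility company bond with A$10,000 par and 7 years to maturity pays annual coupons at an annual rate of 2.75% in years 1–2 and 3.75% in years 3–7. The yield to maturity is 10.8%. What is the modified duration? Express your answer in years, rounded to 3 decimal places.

Periodic yield y = 0.108. First find Macaulay duration:
  t   CF        PV=CF/(1+0.108)^t    t·PV
  1       275.00       248.1949       248.1949
  2       275.00       224.0027       448.0053
  3       375.00       275.6843       827.0528
  4       375.00       248.8125       995.2501
  5       375.00       224.5600     1,122.8002
  6       375.00       202.6715     1,216.0291
  7    10,375.00     5,060.6906    35,424.8339
  Σ                  6,484.6165    40,282.1663
P = 6,484.6165; Macaulay duration = 40,282.1663 / 6,484.6165 = 6.21196 years.
Modified duration = D_Mac / (1 + y) = 6.21196 / 1.108 = 5.60646 years.

5.606 years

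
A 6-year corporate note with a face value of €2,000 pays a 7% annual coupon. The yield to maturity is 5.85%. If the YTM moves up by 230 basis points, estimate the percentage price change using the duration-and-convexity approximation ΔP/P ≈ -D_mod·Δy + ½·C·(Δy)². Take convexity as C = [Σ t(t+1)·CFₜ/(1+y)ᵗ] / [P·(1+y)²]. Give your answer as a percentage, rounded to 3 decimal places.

-10.341%

With y = 0.0585:
  t   CF        PV=CF/(1+0.0585)^t    t·PV        t(t+1)·PV
  1       140.00       132.2626       132.2626         264.5253
  2       140.00       124.9529       249.9058         749.7173
  3       140.00       118.0471       354.1414       1,416.5656
  4       140.00       111.5230       446.0921       2,230.4607
  5       140.00       105.3595       526.7975       3,160.7852
  6     2,140.00     1,521.4882     9,128.9294      63,902.5060
  Σ                  2,113.6334    10,838.1289      71,724.5601
P = 2,113.6334; D_Mac = 5.12772 yrs; D_mod = 4.84433 yrs; C = 30.28702.
Duration effect: -4.84433 × (+0.023) = -0.111420
Convexity effect: 0.5 × 30.28702 × (0.023)² = +0.0080109
ΔP/P ≈ -0.111420 + 0.0080109 = -0.103409 = -10.3409%.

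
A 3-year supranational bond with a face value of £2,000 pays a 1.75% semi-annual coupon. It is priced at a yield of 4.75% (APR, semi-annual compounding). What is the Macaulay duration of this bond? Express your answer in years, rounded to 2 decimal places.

Periodic yield y = 0.02375. Discount each cash flow and weight by its period:
  t   CF        PV=CF/(1+0.02375)^t    t·PV
  1        17.50        17.0940        17.0940
  2        17.50        16.6975        33.3949
  3        17.50        16.3101        48.9303
  4        17.50        15.9317        63.7268
  5        17.50        15.5621        77.8105
  6     2,017.50     1,752.4678    10,514.8070
  Σ                  1,834.0632    10,755.7636
Price P = Σ PV = 1,834.0632.
Macaulay duration = Σ(t·PV) / P = 10,755.7636 / 1,834.0632 = 5.86445 half-year periods.
In years: 5.86445 / 2 = 2.93222 years.

2.93 years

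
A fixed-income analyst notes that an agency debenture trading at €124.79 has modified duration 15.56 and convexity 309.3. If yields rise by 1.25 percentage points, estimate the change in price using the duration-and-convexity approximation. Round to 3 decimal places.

Duration effect: -D_mod·Δy = -15.56 × (+0.0125) = -0.194500
Convexity effect: ½·C·(Δy)² = 0.5 × 309.3 × (0.0125)² = +0.0241640625
ΔP/P ≈ -0.194500 + 0.0241640625 = -0.1703359375
ΔP ≈ 124.79 × (-0.1703359375) = -21.256221640625.

-€21.256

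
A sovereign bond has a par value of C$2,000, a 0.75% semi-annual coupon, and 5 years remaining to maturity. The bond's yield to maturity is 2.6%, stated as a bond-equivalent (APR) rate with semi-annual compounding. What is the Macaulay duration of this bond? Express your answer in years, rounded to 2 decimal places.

Periodic yield y = 0.013. Discount each cash flow and weight by its period:
  t   CF        PV=CF/(1+0.013)^t    t·PV
  1         7.50         7.4038         7.4038
  2         7.50         7.3087        14.6175
  3         7.50         7.2149        21.6448
  4         7.50         7.1224        28.4894
  5         7.50         7.0310        35.1548
  6         7.50         6.9407        41.6443
  7         7.50         6.8516        47.9615
  8         7.50         6.7637        54.1098
  9         7.50         6.6769        60.0923
  10    2,007.50     1,764.2540    17,642.5396
  Σ                  1,827.5677    17,953.6577
Price P = Σ PV = 1,827.5677.
Macaulay duration = Σ(t·PV) / P = 17,953.6577 / 1,827.5677 = 9.82380 half-year periods.
In years: 9.82380 / 2 = 4.91190 years.

4.91 years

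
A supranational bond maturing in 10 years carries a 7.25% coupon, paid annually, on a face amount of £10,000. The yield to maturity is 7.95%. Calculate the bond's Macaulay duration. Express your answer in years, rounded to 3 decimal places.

Periodic yield y = 0.0795. Discount each cash flow and weight by its year:
  t   CF        PV=CF/(1+0.0795)^t    t·PV
  1       725.00       671.6072       671.6072
  2       725.00       622.1466     1,244.2931
  3       725.00       576.3285     1,728.9854
  4       725.00       533.8846     2,135.5385
  5       725.00       494.5666     2,472.8329
  6       725.00       458.1441     2,748.8648
  7       725.00       424.4040     2,970.8281
  8       725.00       393.1487     3,145.1895
  9       725.00       364.1952     3,277.7566
  10   10,725.00     4,990.8077    49,908.0767
  Σ                  9,529.2332    70,303.9729
Price P = Σ PV = 9,529.2332.
Macaulay duration = Σ(t·PV) / P = 70,303.9729 / 9,529.2332 = 7.37772 years.

7.378 years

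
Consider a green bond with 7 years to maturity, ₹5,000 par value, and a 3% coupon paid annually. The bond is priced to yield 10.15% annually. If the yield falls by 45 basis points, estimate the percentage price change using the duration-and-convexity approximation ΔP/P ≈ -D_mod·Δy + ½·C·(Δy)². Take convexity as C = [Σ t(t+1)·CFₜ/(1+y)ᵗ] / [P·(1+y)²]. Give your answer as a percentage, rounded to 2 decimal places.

With y = 0.1015:
  t   CF        PV=CF/(1+0.1015)^t    t·PV        t(t+1)·PV
  1       150.00       136.1779       136.1779         272.3559
  2       150.00       123.6295       247.2591         741.7772
  3       150.00       112.2374       336.7123       1,346.8493
  4       150.00       101.8951       407.5804       2,037.9018
  5       150.00        92.5058       462.5288       2,775.1726
  6       150.00        83.9816       503.8897       3,527.2281
  7     5,150.00     2,617.6750    18,323.7247     146,589.7977
  Σ                  3,268.1023    20,417.8729     157,291.0826
P = 3,268.1023; D_Mac = 6.24762 yrs; D_mod = 5.67192 yrs; C = 39.66792.
Duration effect: -5.67192 × (-0.0045) = +0.025524
Convexity effect: 0.5 × 39.66792 × (-0.0045)² = +0.0004016
ΔP/P ≈ +0.025524 + 0.0004016 = +0.025925 = +2.5925%.

+2.59%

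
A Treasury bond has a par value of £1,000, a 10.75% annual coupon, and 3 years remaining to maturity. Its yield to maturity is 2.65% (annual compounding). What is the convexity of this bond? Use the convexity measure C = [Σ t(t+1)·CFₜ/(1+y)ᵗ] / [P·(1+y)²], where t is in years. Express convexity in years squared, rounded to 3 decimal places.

With y = 0.0265:
  t   CF        PV=CF/(1+0.0265)^t    t·PV        t(t+1)·PV
  1       107.50       104.7248       104.7248         209.4496
  2       107.50       102.0212       204.0425         612.1274
  3     1,107.50     1,023.9220     3,071.7660      12,287.0640
  Σ                  1,230.6680     3,380.5332      13,108.6410
P = 1,230.6680.
Convexity = Σ t(t+1)·PV / [P·(1+y)²] = 13,108.6410 / (1,230.6680 × 1.053702) = 10.10878.

10.109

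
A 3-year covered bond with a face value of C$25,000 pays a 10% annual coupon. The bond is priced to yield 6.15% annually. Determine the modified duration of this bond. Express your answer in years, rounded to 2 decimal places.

Periodic yield y = 0.0615. First find Macaulay duration:
  t   CF        PV=CF/(1+0.0615)^t    t·PV
  1     2,500.00     2,355.1578     2,355.1578
  2     2,500.00     2,218.7073     4,437.4146
  3    27,500.00    22,991.7855    68,975.3564
  Σ                 27,565.6506    75,767.9288
P = 27,565.6506; Macaulay duration = 75,767.9288 / 27,565.6506 = 2.74864 years.
Modified duration = D_Mac / (1 + y) = 2.74864 / 1.0615 = 2.58939 years.

2.59 years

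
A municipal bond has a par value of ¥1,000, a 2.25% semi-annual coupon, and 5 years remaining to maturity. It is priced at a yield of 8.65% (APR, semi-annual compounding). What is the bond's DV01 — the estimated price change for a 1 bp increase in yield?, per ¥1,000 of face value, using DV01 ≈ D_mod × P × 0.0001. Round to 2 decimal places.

Periodic yield y = 0.04325.
  t   CF        PV=CF/(1+0.04325)^t    t·PV
  1        11.25        10.7836        10.7836
  2        11.25        10.3366        20.6731
  3        11.25         9.9080        29.7241
  4        11.25         9.4973        37.9891
  5        11.25         9.1035        45.5177
  6        11.25         8.7261        52.3568
  7        11.25         8.3644        58.5507
  8        11.25         8.0176        64.1409
  9        11.25         7.6852        69.1671
  10    1,011.25       662.1778     6,621.7778
  Σ                    744.6002     7,010.6809
P = 744.6002; D_Mac = 9.41536 half-year periods = 4.70768 yrs; D_mod = 4.51252 yrs.
DV01 ≈ 4.51252 × 744.6002 × 0.0001 = 0.336002.

¥0.34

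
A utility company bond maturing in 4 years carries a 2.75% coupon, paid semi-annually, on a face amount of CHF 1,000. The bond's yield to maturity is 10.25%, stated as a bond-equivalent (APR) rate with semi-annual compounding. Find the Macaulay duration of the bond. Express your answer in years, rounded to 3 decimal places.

Periodic yield y = 0.05125. Discount each cash flow and weight by its period:
  t   CF        PV=CF/(1+0.05125)^t    t·PV
  1        13.75        13.0797        13.0797
  2        13.75        12.4420        24.8840
  3        13.75        11.8354        35.5063
  4        13.75        11.2585        45.0338
  5        13.75        10.7096        53.5479
  6        13.75        10.1875        61.1249
  7        13.75         9.6908        67.8358
  8     1,013.75       679.6460     5,437.1684
  Σ                    758.8495     5,738.1808
Price P = Σ PV = 758.8495.
Macaulay duration = Σ(t·PV) / P = 5,738.1808 / 758.8495 = 7.56168 half-year periods.
In years: 7.56168 / 2 = 3.78084 years.

3.781 years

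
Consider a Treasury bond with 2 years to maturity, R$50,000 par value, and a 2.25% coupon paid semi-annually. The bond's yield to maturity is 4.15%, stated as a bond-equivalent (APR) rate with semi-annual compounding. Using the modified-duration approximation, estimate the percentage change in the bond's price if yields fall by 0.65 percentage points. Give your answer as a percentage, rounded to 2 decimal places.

Periodic yield y = 0.02075. Modified duration first:
  t   CF        PV=CF/(1+0.02075)^t    t·PV
  1       562.50       551.0654       551.0654
  2       562.50       539.8632     1,079.7265
  3       562.50       528.8888     1,586.6664
  4    50,562.50    46,574.7985   186,299.1940
  Σ                 48,194.6159   189,516.6522
P = 48,194.6159; D_Mac = 3.93232 half-year periods = 1.96616 yrs; D_mod = 1.96616/(1+0.02075) = 1.92619 yrs.
ΔP/P ≈ -D_mod · Δy = -1.92619 × (-0.0065) = +0.012520 = +1.2520%.

+1.25%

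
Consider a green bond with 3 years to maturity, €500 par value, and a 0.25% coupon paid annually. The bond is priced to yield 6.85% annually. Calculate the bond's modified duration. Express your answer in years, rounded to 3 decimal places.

2.800 years

Periodic yield y = 0.0685. First find Macaulay duration:
  t   CF        PV=CF/(1+0.0685)^t    t·PV
  1         1.25         1.1699         1.1699
  2         1.25         1.0949         2.1897
  3       501.25       410.8950     1,232.6849
  Σ                    413.1597     1,236.0445
P = 413.1597; Macaulay duration = 1,236.0445 / 413.1597 = 2.99169 years.
Modified duration = D_Mac / (1 + y) = 2.99169 / 1.0685 = 2.79989 years.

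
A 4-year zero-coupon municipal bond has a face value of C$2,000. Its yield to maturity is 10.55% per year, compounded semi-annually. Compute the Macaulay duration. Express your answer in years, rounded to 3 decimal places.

4.000 years

A zero-coupon bond has a single cash flow at maturity, so its Macaulay duration equals its maturity: 4 years.
(Equivalently: 8 semi-annual periods ÷ 2 = 4 years.)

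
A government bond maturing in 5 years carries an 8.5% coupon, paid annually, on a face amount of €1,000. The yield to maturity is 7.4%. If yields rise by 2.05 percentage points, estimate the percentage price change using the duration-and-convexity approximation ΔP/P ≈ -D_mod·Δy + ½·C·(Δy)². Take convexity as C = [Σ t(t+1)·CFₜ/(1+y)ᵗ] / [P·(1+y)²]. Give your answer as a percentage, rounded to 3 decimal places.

-7.750%

With y = 0.074:
  t   CF        PV=CF/(1+0.074)^t    t·PV        t(t+1)·PV
  1        85.00        79.1434        79.1434         158.2868
  2        85.00        73.6903       147.3806         442.1418
  3        85.00        68.6129       205.8388         823.3554
  4        85.00        63.8854       255.5417       1,277.7085
  5     1,085.00       759.2911     3,796.4557      22,778.7342
  Σ                  1,044.6232     4,484.3602      25,480.2267
P = 1,044.6232; D_Mac = 4.29280 yrs; D_mod = 3.99702 yrs; C = 21.14633.
Duration effect: -3.99702 × (+0.0205) = -0.081939
Convexity effect: 0.5 × 21.14633 × (0.0205)² = +0.0044434
ΔP/P ≈ -0.081939 + 0.0044434 = -0.077496 = -7.7496%.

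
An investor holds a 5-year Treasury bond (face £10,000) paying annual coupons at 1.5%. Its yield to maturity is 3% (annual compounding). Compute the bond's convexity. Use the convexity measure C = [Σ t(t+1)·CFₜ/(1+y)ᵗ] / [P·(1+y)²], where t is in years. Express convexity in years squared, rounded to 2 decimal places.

With y = 0.03:
  t   CF        PV=CF/(1+0.03)^t    t·PV        t(t+1)·PV
  1       150.00       145.6311       145.6311         291.2621
  2       150.00       141.3894       282.7788         848.3363
  3       150.00       137.2712       411.8137       1,647.2550
  4       150.00       133.2731       533.0922       2,665.4611
  5    10,150.00     8,755.4792    43,777.3958     262,664.3748
  Σ                  9,313.0439    45,150.7116     268,116.6894
P = 9,313.0439.
Convexity = Σ t(t+1)·PV / [P·(1+y)²] = 268,116.6894 / (9,313.0439 × 1.060900) = 27.13674.

27.14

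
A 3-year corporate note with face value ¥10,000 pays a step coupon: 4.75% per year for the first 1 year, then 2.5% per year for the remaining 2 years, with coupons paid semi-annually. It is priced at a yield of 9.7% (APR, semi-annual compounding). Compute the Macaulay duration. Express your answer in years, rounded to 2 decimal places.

Periodic yield y = 0.0485. Discount each cash flow and weight by its period:
  t   CF        PV=CF/(1+0.0485)^t    t·PV
  1       237.50       226.5141       226.5141
  2       237.50       216.0363       432.0726
  3       125.00       108.4438       325.3314
  4       125.00       103.4276       413.7102
  5       125.00        98.6434       493.2168
  6    10,125.00     7,620.5168    45,723.1006
  Σ                  8,373.5819    47,613.9457
Price P = Σ PV = 8,373.5819.
Macaulay duration = Σ(t·PV) / P = 47,613.9457 / 8,373.5819 = 5.68621 half-year periods.
In years: 5.68621 / 2 = 2.84311 years.

2.84 years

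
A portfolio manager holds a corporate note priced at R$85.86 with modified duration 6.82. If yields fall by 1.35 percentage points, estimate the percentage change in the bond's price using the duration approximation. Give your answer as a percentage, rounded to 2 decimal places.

Duration approximation: ΔP/P ≈ -D_mod · Δy = -6.82 × (-0.0135) = +0.092070.
As a percentage: +9.2070%.

+9.21%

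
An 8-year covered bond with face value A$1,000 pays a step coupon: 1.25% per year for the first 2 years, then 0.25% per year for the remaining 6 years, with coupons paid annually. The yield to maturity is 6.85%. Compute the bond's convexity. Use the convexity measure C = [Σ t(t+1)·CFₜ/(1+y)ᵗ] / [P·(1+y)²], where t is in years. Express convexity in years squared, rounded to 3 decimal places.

60.366

With y = 0.0685:
  t   CF        PV=CF/(1+0.0685)^t    t·PV        t(t+1)·PV
  1        12.50        11.6986        11.6986          23.3973
  2        12.50        10.9487        21.8973          65.6920
  3         2.50         2.0494         6.1481          24.5922
  4         2.50         1.9180         7.6719          38.3594
  5         2.50         1.7950         8.9751          53.8504
  6         2.50         1.6799        10.0796          70.5573
  7         2.50         1.5722        11.0057          88.0453
  8     1,002.50       590.0491     4,720.3930      42,483.5369
  Σ                    621.7109     4,797.8692      42,848.0308
P = 621.7109.
Convexity = Σ t(t+1)·PV / [P·(1+y)²] = 42,848.0308 / (621.7109 × 1.141692) = 60.36613.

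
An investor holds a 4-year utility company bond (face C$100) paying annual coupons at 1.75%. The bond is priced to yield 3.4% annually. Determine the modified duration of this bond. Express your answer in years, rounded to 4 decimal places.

3.7662 years

Periodic yield y = 0.034. First find Macaulay duration:
  t   CF        PV=CF/(1+0.034)^t    t·PV
  1         1.75         1.6925         1.6925
  2         1.75         1.6368         3.2736
  3         1.75         1.5830         4.7490
  4       101.75        89.0128       356.0510
  Σ                     93.9250       365.7661
P = 93.9250; Macaulay duration = 365.7661 / 93.9250 = 3.89424 years.
Modified duration = D_Mac / (1 + y) = 3.89424 / 1.034 = 3.76618 years.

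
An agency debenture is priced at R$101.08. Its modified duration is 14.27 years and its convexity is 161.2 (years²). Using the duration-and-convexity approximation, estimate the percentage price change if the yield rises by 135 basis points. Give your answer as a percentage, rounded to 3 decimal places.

-17.796%

Duration effect: -D_mod·Δy = -14.27 × (+0.0135) = -0.192645
Convexity effect: ½·C·(Δy)² = 0.5 × 161.2 × (0.0135)² = +0.01468935
ΔP/P ≈ -0.192645 + 0.01468935 = -0.17795565
= -17.795565%.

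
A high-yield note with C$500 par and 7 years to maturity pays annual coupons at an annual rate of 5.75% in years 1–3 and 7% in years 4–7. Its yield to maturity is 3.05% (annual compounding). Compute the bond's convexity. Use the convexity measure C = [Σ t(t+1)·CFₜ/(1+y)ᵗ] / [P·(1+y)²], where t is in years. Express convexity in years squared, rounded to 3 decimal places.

With y = 0.0305:
  t   CF        PV=CF/(1+0.0305)^t    t·PV        t(t+1)·PV
  1        28.75        27.8991        27.8991          55.7982
  2        28.75        27.0733        54.1467         162.4400
  3        28.75        26.2720        78.8161         315.2645
  4        35.00        31.0367       124.1469         620.7347
  5        35.00        30.1181       150.5907         903.5440
  6        35.00        29.2267       175.3603       1,227.5222
  7       535.00       433.5287     3,034.7006      24,277.6047
  Σ                    605.1547     3,645.6604      27,562.9084
P = 605.1547.
Convexity = Σ t(t+1)·PV / [P·(1+y)²] = 27,562.9084 / (605.1547 × 1.061930) = 42.89065.

42.891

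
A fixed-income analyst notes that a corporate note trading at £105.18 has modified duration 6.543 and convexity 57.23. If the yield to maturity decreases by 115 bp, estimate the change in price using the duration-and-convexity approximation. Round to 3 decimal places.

Duration effect: -D_mod·Δy = -6.543 × (-0.0115) = +0.0752445
Convexity effect: ½·C·(Δy)² = 0.5 × 57.23 × (-0.0115)² = +0.00378433375
ΔP/P ≈ +0.0752445 + 0.00378433375 = +0.07902883375
ΔP ≈ 105.18 × (+0.07902883375) = +8.312252733825.

+£8.312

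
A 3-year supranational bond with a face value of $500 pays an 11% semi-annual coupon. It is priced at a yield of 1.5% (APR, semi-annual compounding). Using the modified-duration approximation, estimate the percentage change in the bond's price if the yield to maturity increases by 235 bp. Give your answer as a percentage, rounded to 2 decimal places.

-6.26%

Periodic yield y = 0.0075. Modified duration first:
  t   CF        PV=CF/(1+0.0075)^t    t·PV
  1        27.50        27.2953        27.2953
  2        27.50        27.0921        54.1842
  3        27.50        26.8904        80.6712
  4        27.50        26.6902       106.7610
  5        27.50        26.4916       132.4578
  6       527.50       504.3734     3,026.2401
  Σ                    638.8329     3,427.6096
P = 638.8329; D_Mac = 5.36542 half-year periods = 2.68271 yrs; D_mod = 2.68271/(1+0.0075) = 2.66274 yrs.
ΔP/P ≈ -D_mod · Δy = -2.66274 × (+0.0235) = -0.062574 = -6.2574%.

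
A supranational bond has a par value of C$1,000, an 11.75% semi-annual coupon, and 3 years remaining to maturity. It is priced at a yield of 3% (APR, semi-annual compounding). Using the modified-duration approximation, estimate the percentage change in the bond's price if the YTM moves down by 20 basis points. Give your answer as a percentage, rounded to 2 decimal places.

+0.52%

Periodic yield y = 0.015. Modified duration first:
  t   CF        PV=CF/(1+0.015)^t    t·PV
  1        58.75        57.8818        57.8818
  2        58.75        57.0264       114.0528
  3        58.75        56.1836       168.5509
  4        58.75        55.3533       221.4133
  5        58.75        54.5353       272.6765
  6     1,058.75       968.2715     5,809.6293
  Σ                  1,249.2519     6,644.2044
P = 1,249.2519; D_Mac = 5.31855 half-year periods = 2.65927 yrs; D_mod = 2.65927/(1+0.015) = 2.61997 yrs.
ΔP/P ≈ -D_mod · Δy = -2.61997 × (-0.002) = +0.005240 = +0.5240%.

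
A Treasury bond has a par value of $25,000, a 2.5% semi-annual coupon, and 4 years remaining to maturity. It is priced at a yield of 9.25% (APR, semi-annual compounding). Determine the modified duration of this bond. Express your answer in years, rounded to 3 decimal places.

3.635 years

Periodic yield y = 0.04625. First find Macaulay duration:
  t   CF        PV=CF/(1+0.04625)^t    t·PV
  1       312.50       298.6858       298.6858
  2       312.50       285.4822       570.9645
  3       312.50       272.8623       818.5870
  4       312.50       260.8003     1,043.2013
  5       312.50       249.2715     1,246.3576
  6       312.50       238.2524     1,429.5141
  7       312.50       227.7203     1,594.0420
  8    25,312.50    17,629.9578   141,039.6623
  Σ                 19,463.0326   148,041.0147
P = 19,463.0326; Macaulay duration = 148,041.0147 / 19,463.0326 = 7.60627 half-year periods = 3.80313 years.
Modified duration = D_Mac / (1 + y) = 3.80313 / 1.04625 = 3.63501 years.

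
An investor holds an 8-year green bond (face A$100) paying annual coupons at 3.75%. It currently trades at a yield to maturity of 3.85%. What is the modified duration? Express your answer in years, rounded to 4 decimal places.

6.7926 years

Periodic yield y = 0.0385. First find Macaulay duration:
  t   CF        PV=CF/(1+0.0385)^t    t·PV
  1         3.75         3.6110         3.6110
  2         3.75         3.4771         6.9542
  3         3.75         3.3482        10.0446
  4         3.75         3.2241        12.8963
  5         3.75         3.1046        15.5228
  6         3.75         2.9895        17.9367
  7         3.75         2.8786        20.1504
  8       103.75        76.6895       613.5163
  Σ                     99.3225       700.6323
P = 99.3225; Macaulay duration = 700.6323 / 99.3225 = 7.05411 years.
Modified duration = D_Mac / (1 + y) = 7.05411 / 1.0385 = 6.79260 years.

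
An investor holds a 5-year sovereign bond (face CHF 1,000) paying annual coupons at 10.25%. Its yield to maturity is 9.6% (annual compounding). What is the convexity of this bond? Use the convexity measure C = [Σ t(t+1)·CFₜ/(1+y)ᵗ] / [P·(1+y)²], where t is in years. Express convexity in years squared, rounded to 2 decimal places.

With y = 0.096:
  t   CF        PV=CF/(1+0.096)^t    t·PV        t(t+1)·PV
  1       102.50        93.5219        93.5219         187.0438
  2       102.50        85.3302       170.6604         511.9812
  3       102.50        77.8560       233.5681         934.2722
  4       102.50        71.0365       284.1461       1,420.7303
  5     1,102.50       697.1494     3,485.7468      20,914.4805
  Σ                  1,024.8940     4,267.6432      23,968.5081
P = 1,024.8940.
Convexity = Σ t(t+1)·PV / [P·(1+y)²] = 23,968.5081 / (1,024.8940 × 1.201216) = 19.46888.

19.47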